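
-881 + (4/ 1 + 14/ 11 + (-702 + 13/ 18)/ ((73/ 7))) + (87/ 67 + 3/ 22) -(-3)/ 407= -16868215229/ 17915733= -941.53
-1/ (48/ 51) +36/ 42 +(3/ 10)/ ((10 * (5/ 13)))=-1783/ 14000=-0.13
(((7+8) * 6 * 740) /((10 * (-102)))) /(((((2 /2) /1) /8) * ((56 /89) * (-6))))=138.36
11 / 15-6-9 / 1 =-14.27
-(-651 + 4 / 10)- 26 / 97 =315411 / 485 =650.33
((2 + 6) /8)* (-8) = -8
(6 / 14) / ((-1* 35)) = -3 / 245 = -0.01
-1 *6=-6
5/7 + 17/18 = 1.66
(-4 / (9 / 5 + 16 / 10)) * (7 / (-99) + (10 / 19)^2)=-147460 / 607563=-0.24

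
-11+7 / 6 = -59 / 6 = -9.83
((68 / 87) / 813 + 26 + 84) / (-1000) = -0.11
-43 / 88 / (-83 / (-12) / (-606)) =39087 / 913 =42.81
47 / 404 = 0.12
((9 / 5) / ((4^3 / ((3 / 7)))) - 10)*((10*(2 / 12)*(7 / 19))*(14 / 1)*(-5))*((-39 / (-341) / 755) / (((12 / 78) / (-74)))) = -979288583 / 31306528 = -31.28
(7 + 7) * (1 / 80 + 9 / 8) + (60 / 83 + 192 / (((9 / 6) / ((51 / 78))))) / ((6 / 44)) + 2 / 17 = 1397929073 / 2201160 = 635.09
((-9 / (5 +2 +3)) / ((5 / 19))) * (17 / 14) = -2907 / 700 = -4.15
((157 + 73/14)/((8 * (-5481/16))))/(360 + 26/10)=-3785/23186457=-0.00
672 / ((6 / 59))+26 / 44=145389 / 22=6608.59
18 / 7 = 2.57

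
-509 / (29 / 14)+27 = -6343 / 29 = -218.72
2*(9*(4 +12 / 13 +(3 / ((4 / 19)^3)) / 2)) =2481237 / 832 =2982.26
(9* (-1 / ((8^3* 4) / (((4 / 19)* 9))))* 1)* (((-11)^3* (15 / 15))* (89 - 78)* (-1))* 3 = -3557763 / 9728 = -365.72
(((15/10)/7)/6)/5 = 1/140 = 0.01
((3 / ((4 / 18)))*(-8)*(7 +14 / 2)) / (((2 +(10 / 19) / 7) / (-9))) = 150822 / 23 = 6557.48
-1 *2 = -2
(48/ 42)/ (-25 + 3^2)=-1/ 14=-0.07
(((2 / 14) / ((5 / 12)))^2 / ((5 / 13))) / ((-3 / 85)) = -10608 / 1225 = -8.66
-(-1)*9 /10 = 9 /10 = 0.90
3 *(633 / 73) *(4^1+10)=26586 / 73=364.19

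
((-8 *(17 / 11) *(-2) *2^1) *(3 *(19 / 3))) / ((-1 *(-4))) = 234.91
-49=-49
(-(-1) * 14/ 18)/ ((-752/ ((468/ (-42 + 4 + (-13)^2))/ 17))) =-91/ 418676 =-0.00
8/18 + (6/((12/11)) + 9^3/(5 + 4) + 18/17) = 26929/306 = 88.00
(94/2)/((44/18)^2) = 3807/484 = 7.87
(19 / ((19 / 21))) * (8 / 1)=168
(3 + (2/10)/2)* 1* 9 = 279/10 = 27.90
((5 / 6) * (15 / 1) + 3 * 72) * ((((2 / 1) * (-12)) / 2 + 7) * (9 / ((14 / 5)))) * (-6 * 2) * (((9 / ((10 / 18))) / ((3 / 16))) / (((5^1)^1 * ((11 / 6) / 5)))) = 159913440 / 77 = 2076797.92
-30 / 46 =-15 / 23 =-0.65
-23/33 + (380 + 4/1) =12649/33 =383.30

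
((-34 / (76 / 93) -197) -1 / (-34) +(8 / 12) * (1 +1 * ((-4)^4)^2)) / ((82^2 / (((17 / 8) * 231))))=1621070297 / 511024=3172.20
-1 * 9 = -9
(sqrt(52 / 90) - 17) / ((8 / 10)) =-85 / 4 +sqrt(130) / 12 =-20.30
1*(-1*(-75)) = 75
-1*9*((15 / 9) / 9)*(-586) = 2930 / 3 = 976.67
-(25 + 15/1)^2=-1600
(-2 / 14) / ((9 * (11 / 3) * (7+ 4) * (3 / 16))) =-16 / 7623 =-0.00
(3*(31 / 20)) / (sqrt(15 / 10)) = 31*sqrt(6) / 20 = 3.80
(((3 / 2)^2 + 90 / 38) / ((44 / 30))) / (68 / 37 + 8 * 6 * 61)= 194805 / 181251488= 0.00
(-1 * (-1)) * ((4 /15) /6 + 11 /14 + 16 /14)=1243 /630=1.97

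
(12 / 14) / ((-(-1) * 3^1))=2 / 7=0.29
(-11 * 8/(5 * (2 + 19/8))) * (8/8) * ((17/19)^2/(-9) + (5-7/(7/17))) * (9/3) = 3950144/27075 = 145.90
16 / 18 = 8 / 9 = 0.89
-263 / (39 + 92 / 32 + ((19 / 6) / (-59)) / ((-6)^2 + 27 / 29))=-398848968 / 63502741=-6.28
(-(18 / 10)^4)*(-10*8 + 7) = 478953 / 625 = 766.32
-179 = -179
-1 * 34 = -34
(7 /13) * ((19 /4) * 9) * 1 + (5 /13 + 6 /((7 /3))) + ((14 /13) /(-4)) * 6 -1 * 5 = 19.36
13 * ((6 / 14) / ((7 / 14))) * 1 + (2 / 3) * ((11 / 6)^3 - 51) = -42523 / 2268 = -18.75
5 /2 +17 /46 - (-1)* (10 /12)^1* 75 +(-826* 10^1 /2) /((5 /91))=-3454629 /46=-75100.63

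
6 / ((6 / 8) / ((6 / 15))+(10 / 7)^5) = 806736 / 1052105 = 0.77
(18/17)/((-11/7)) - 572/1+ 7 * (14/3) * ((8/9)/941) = -2720689022/4751109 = -572.64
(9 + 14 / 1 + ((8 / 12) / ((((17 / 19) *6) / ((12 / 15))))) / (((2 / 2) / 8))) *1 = 18203 / 765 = 23.79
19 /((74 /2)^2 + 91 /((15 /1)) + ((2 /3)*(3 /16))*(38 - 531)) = 2280 /157613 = 0.01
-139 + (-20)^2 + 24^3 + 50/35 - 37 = 98346/7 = 14049.43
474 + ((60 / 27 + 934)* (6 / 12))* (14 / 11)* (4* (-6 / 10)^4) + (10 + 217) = 631157 / 625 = 1009.85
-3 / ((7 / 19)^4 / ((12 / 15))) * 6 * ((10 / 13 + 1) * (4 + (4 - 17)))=1942304184 / 156065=12445.48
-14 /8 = -7 /4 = -1.75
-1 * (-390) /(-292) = -1.34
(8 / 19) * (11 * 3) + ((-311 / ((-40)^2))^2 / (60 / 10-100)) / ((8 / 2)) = 254114002301 / 18288640000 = 13.89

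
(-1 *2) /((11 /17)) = -34 /11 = -3.09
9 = 9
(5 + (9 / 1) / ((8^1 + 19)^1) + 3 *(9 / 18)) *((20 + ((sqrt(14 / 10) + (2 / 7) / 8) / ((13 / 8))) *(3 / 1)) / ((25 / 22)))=3608 *sqrt(35) / 1625 + 823526 / 6825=133.80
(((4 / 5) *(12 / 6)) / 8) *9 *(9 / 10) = 81 / 50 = 1.62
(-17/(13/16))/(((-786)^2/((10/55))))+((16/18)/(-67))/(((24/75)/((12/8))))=-184069949/2959551738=-0.06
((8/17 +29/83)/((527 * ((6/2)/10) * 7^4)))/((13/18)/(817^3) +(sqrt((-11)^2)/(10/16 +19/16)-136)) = -219572917520268/13207157394131277035599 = -0.00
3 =3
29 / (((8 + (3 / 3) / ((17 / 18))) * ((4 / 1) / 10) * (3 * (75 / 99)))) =493 / 140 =3.52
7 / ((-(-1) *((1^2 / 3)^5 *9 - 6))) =-27 / 23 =-1.17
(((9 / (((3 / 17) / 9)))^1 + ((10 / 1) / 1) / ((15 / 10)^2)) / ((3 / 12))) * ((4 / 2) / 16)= 4171 / 18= 231.72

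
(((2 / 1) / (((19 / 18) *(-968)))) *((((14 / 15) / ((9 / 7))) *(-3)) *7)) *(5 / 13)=343 / 29887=0.01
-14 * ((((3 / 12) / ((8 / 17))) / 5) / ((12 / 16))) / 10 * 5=-119 / 120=-0.99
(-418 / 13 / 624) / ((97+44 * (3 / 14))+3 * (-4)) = -1463 / 2681016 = -0.00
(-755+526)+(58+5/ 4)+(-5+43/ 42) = -14593/ 84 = -173.73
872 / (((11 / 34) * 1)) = 29648 / 11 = 2695.27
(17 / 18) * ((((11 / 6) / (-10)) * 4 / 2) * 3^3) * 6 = -561 / 10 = -56.10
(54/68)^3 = 19683/39304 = 0.50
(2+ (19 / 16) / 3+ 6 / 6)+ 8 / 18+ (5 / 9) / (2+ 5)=439 / 112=3.92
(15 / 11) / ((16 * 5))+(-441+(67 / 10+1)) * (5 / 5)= -381289 / 880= -433.28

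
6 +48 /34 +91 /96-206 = -322549 /1632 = -197.64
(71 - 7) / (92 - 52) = 8 / 5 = 1.60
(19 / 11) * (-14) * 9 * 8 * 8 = -153216 / 11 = -13928.73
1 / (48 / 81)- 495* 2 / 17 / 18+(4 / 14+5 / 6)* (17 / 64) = -57145 / 45696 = -1.25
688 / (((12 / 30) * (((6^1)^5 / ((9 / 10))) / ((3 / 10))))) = 43 / 720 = 0.06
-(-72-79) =151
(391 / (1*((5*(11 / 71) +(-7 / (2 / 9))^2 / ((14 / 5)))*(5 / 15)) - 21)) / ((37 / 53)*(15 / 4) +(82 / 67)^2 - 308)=-634062128352 / 47989616311201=-0.01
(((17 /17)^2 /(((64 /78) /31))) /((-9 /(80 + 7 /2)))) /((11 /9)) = -201903 /704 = -286.79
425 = 425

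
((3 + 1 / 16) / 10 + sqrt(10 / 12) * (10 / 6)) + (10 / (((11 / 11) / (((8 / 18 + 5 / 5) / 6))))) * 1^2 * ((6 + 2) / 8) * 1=5 * sqrt(30) / 18 + 11723 / 4320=4.24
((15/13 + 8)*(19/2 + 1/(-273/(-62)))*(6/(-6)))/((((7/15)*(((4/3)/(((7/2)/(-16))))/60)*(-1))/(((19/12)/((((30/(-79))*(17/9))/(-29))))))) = -10403213355/86528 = -120229.44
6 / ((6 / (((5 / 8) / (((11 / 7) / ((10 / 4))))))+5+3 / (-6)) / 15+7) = 3500 / 4493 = 0.78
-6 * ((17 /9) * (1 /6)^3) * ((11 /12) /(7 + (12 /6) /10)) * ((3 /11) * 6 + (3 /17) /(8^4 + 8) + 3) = -5930335 /191476224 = -0.03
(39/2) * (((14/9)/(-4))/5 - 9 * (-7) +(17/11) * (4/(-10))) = 801853/660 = 1214.93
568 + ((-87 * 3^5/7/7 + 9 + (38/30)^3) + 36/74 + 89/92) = 83898476639/562936500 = 149.04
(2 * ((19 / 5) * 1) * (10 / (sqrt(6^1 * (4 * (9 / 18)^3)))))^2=5776 / 3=1925.33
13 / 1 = 13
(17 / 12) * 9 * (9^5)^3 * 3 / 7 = 31501343210481297 / 28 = 1125047971802903.46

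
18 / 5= 3.60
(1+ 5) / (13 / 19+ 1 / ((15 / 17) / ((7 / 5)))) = 2.64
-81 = -81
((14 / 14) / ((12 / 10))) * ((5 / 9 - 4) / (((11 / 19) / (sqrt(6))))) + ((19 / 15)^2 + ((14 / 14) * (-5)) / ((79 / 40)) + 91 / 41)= 941804 / 728775 - 2945 * sqrt(6) / 594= -10.85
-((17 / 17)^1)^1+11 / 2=9 / 2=4.50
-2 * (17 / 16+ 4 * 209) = -13393 / 8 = -1674.12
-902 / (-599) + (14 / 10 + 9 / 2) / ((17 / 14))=6.36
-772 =-772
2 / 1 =2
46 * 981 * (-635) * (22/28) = -157602555/7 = -22514650.71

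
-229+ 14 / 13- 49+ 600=4200 / 13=323.08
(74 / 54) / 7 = 0.20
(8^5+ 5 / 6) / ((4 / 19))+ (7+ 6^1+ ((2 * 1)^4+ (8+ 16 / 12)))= 3736567 / 24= 155690.29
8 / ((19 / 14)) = 112 / 19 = 5.89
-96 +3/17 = -1629/17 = -95.82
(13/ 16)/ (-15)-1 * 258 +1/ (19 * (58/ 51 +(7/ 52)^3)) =-9615382784419/ 37267771920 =-258.01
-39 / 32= -1.22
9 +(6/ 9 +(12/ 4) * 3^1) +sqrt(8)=2 * sqrt(2) +56/ 3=21.50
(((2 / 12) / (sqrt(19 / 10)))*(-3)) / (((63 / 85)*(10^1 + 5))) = -17*sqrt(190) / 7182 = -0.03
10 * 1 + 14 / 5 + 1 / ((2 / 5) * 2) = 281 / 20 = 14.05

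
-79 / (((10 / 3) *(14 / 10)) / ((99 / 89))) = -18.83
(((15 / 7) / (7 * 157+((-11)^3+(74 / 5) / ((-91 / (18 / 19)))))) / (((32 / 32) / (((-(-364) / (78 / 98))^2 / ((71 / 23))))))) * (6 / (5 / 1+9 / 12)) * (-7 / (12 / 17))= 691611411400 / 106871259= 6471.44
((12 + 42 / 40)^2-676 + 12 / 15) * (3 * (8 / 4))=-605877 / 200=-3029.38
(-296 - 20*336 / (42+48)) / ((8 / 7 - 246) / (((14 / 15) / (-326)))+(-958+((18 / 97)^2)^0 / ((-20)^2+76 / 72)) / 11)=-2163418796 / 498664207731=-0.00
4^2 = 16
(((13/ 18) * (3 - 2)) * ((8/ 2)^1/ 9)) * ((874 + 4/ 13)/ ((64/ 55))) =312565/ 1296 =241.18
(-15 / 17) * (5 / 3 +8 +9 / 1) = -280 / 17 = -16.47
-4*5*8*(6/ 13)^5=-1244160/ 371293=-3.35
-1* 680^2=-462400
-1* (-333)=333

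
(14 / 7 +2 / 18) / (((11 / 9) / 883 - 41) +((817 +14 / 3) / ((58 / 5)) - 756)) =-33554 / 11541671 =-0.00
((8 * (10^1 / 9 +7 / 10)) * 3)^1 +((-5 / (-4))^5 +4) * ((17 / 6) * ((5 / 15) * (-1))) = 1130701 / 30720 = 36.81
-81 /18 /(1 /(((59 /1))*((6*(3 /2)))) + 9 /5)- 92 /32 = -51403 /9568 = -5.37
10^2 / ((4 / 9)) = 225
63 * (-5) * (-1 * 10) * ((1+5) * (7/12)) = 11025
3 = 3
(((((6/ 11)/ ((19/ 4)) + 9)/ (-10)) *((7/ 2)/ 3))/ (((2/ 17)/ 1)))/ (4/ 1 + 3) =-2159/ 1672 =-1.29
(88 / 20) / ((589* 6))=11 / 8835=0.00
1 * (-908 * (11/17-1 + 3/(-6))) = 13166/17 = 774.47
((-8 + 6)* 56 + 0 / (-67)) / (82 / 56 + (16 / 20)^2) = -78400 / 1473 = -53.22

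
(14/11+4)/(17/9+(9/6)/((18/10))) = 1044/539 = 1.94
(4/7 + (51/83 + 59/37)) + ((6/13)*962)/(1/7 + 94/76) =2560818012/7889399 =324.59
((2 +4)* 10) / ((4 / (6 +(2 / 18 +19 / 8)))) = 3055 / 24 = 127.29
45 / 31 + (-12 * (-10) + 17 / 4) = 15587 / 124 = 125.70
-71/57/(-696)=71/39672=0.00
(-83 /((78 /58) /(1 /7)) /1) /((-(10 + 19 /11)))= 26477 /35217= 0.75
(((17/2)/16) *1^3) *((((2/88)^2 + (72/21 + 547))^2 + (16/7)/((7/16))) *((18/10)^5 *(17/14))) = 949570945846075487961/257119385600000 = 3693113.00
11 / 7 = 1.57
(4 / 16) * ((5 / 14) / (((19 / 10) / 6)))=75 / 266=0.28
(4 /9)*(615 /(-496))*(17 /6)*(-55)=191675 /2232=85.88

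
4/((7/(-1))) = -4/7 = -0.57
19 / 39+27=1072 / 39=27.49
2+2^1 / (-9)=16 / 9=1.78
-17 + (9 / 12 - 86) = -409 / 4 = -102.25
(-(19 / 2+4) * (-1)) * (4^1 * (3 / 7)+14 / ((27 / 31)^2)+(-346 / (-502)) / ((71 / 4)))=918887761 / 3368169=272.82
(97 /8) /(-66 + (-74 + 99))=-97 /328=-0.30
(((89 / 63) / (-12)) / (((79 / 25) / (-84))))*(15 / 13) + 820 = 2537545 / 3081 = 823.61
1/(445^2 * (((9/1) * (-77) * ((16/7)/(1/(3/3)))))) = -1/313671600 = -0.00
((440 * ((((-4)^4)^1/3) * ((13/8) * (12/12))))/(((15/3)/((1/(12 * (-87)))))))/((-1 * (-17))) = -9152/13311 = -0.69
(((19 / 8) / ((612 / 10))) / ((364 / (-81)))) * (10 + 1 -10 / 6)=-285 / 3536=-0.08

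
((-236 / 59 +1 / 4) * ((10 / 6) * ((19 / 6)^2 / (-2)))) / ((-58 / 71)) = -640775 / 16704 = -38.36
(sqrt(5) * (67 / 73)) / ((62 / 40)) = 1340 * sqrt(5) / 2263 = 1.32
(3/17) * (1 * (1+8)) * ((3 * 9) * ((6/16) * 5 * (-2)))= -10935/68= -160.81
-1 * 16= -16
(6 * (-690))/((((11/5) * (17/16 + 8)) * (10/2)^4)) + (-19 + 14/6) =-2033494/119625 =-17.00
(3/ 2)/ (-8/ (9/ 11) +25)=27/ 274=0.10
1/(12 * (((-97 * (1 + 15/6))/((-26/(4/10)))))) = 65/4074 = 0.02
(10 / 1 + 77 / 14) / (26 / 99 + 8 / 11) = 3069 / 196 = 15.66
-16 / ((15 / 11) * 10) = -88 / 75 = -1.17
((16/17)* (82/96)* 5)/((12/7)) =1435/612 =2.34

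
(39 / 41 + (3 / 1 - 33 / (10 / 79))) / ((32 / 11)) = -88.26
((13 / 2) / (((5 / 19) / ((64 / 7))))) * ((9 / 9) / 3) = 7904 / 105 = 75.28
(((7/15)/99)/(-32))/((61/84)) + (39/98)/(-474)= -974749/935078760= -0.00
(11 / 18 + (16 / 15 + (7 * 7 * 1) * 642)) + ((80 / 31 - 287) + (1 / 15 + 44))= 87101917 / 2790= 31219.33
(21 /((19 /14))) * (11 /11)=294 /19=15.47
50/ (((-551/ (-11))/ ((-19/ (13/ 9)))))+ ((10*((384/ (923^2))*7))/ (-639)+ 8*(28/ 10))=243910036546/ 26311827165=9.27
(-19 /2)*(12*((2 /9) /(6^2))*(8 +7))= -10.56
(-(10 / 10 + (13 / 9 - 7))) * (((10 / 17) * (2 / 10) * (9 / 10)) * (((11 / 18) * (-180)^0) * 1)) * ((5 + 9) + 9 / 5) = 35629 / 7650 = 4.66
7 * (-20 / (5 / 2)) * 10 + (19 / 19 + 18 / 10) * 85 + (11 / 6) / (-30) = -57971 / 180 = -322.06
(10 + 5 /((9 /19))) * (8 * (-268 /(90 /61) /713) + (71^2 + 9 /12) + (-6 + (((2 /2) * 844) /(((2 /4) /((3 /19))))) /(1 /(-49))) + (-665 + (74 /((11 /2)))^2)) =-92904121976719 /531096588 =-174928.86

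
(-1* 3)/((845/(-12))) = 36/845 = 0.04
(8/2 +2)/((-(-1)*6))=1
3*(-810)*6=-14580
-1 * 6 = -6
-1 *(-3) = 3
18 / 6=3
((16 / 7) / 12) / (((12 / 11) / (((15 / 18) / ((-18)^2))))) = 55 / 122472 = 0.00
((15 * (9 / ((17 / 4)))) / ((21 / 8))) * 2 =2880 / 119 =24.20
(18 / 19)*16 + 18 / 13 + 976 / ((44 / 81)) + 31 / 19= 4931087 / 2717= 1814.90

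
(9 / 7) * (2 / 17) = 18 / 119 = 0.15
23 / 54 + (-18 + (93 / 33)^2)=-62935 / 6534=-9.63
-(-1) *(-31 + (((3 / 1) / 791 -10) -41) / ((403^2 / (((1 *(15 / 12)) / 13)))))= -103543309159 / 3340103494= -31.00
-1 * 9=-9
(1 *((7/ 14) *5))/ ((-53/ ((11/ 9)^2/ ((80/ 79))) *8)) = -9559/ 1099008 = -0.01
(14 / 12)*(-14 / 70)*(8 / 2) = -14 / 15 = -0.93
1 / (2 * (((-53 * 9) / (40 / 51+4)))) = -122 / 24327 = -0.01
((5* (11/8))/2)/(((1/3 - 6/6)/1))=-165/32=-5.16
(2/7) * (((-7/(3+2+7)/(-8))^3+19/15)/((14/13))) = 72865559/216760320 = 0.34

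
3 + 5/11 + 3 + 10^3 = 1006.45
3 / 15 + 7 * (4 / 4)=7.20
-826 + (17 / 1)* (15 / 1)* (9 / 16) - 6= -11017 / 16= -688.56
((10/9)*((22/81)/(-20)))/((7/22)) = -242/5103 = -0.05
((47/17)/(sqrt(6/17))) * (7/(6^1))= 329 * sqrt(102)/612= 5.43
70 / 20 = 7 / 2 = 3.50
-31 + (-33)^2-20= 1038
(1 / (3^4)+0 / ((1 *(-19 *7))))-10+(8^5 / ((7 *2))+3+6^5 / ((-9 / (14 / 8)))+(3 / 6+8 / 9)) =933251 / 1134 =822.97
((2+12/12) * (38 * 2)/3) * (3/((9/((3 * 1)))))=76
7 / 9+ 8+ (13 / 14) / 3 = 1145 / 126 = 9.09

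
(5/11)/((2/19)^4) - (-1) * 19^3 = 1858789/176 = 10561.30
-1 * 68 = -68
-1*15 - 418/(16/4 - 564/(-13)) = -667/28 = -23.82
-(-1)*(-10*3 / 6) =-5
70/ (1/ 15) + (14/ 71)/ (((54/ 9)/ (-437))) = 220591/ 213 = 1035.64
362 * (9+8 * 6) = 20634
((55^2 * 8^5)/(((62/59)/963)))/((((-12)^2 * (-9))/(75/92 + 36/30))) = -100709016320/713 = -141246867.21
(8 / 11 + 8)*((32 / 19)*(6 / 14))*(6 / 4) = 13824 / 1463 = 9.45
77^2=5929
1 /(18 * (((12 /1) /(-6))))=-1 /36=-0.03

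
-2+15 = 13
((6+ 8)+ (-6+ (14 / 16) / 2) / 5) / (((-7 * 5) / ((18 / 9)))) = -1031 / 1400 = -0.74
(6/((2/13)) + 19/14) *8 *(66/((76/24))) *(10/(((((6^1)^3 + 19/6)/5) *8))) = 6712200/34979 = 191.89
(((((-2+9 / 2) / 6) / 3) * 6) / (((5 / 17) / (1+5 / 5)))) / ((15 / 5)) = 1.89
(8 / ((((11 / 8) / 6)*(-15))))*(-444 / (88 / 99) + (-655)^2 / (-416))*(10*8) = 40756288 / 143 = 285009.01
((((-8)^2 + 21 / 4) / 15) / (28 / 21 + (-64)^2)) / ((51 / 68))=277 / 184380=0.00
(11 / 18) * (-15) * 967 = -53185 / 6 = -8864.17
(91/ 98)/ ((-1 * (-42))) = 13/ 588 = 0.02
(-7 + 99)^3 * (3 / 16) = 146004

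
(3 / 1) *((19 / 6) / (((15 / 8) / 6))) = 152 / 5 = 30.40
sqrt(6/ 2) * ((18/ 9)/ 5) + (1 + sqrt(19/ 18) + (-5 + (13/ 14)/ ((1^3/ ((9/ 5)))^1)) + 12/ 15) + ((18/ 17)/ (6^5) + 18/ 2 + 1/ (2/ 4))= 2 * sqrt(3)/ 5 + sqrt(38)/ 6 + 2434571/ 257040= 11.19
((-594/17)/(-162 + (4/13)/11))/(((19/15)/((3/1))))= 1911195/3740663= 0.51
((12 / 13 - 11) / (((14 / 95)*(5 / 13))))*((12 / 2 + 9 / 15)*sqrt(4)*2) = -164274 / 35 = -4693.54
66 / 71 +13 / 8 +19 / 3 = 15145 / 1704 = 8.89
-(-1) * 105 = 105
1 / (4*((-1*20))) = -1 / 80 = -0.01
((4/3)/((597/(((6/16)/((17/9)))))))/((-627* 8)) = -1/11312752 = -0.00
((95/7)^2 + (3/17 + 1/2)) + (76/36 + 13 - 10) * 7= 220.64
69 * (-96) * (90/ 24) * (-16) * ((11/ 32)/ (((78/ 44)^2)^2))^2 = 95449722531680/ 198222565203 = 481.53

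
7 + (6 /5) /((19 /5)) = 139 /19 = 7.32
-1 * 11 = -11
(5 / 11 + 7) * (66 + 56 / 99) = 540380 / 1089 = 496.22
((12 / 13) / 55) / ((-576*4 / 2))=-1 / 68640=-0.00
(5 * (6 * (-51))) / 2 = -765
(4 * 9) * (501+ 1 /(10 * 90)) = 450901 /25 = 18036.04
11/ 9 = 1.22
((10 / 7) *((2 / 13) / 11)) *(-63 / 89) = -180 / 12727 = -0.01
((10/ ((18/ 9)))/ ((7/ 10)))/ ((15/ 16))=160/ 21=7.62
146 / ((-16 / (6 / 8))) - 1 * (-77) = 2245 / 32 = 70.16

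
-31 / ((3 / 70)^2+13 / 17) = -2582300 / 63853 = -40.44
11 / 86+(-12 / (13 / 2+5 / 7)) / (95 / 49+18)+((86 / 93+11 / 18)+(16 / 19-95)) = -2082322397837 / 22492731411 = -92.58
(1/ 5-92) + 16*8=181/ 5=36.20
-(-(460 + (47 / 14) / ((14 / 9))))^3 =98712439.68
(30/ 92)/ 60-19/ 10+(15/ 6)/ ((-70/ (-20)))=-7601/ 6440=-1.18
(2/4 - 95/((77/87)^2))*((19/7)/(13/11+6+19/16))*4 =-870766048/5557629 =-156.68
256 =256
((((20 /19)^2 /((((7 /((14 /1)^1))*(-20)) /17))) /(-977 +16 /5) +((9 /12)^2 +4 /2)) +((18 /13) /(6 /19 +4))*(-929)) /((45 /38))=-4429206094519 /17751010680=-249.52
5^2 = 25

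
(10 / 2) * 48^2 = 11520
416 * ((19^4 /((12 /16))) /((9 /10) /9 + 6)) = 2168541440 /183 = 11849953.22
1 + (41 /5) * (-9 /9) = -36 /5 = -7.20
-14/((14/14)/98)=-1372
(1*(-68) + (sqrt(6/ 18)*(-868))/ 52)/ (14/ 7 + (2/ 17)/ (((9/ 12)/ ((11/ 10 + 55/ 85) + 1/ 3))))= -442170/ 15127 - 134385*sqrt(3)/ 56186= -33.37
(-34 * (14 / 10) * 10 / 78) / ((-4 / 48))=952 / 13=73.23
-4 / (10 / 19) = -38 / 5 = -7.60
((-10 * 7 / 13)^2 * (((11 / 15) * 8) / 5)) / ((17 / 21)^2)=2535456 / 48841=51.91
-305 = -305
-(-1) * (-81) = -81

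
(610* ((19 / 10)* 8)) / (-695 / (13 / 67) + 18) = -120536 / 46331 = -2.60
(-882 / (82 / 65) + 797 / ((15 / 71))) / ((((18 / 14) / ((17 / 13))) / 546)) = 1706717.22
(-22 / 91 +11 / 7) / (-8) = -121 / 728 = -0.17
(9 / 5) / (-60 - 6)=-3 / 110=-0.03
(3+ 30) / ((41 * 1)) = 33 / 41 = 0.80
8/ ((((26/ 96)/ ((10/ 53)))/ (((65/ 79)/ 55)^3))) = 648960/ 34780450177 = 0.00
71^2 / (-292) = -5041 / 292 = -17.26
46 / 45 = 1.02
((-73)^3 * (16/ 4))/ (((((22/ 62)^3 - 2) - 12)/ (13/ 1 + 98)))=1715202406156/ 138581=12376894.42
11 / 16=0.69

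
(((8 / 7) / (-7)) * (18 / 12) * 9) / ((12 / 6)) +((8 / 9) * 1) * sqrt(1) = -94 / 441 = -0.21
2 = 2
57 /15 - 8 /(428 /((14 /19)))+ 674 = 6889697 /10165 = 677.79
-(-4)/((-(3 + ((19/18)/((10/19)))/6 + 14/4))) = -4320/7381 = -0.59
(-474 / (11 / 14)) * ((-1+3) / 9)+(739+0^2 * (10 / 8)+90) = 22933 / 33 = 694.94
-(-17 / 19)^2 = -0.80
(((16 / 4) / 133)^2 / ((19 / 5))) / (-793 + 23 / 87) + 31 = 89820654971 / 2897440511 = 31.00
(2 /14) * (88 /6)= 44 /21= 2.10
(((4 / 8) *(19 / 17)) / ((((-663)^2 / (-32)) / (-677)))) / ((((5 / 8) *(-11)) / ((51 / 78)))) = -823232 / 314291835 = -0.00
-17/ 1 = -17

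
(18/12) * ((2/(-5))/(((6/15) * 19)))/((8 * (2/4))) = -3/152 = -0.02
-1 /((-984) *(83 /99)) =33 /27224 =0.00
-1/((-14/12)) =6/7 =0.86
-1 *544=-544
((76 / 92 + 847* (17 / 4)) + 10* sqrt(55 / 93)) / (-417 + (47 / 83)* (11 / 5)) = -137469995 / 15873496 - 2075* sqrt(5115) / 8023017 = -8.68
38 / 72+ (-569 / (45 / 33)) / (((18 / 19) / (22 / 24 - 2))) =1547683 / 3240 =477.68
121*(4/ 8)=121/ 2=60.50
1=1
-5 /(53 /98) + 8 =-66 /53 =-1.25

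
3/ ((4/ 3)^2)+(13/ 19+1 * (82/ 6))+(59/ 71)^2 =76909379/ 4597392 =16.73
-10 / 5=-2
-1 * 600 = -600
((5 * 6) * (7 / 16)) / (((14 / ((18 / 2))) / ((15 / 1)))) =2025 / 16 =126.56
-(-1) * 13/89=13/89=0.15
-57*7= -399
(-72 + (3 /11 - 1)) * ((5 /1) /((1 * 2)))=-2000 /11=-181.82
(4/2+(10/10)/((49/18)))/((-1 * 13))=-116/637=-0.18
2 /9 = 0.22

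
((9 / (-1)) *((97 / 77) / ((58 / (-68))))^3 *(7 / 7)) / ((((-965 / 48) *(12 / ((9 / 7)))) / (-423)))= 4916288172482784 / 75212759441435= 65.37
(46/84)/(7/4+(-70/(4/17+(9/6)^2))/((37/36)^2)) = -10642606/484182573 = -0.02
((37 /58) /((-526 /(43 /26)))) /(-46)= 0.00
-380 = -380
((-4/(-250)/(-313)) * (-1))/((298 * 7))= 1/40807375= 0.00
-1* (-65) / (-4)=-65 / 4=-16.25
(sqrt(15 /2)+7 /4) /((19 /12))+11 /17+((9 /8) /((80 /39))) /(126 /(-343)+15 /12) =6 * sqrt(30) /19+21222157 /8940640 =4.10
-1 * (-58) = 58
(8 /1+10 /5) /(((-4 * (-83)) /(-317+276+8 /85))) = -3477 /2822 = -1.23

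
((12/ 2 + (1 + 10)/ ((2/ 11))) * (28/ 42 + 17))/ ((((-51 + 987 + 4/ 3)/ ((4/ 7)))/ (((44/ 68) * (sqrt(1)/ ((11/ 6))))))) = 159/ 629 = 0.25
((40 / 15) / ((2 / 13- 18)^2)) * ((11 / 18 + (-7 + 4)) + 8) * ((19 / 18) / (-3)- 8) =-7698119 / 19618848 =-0.39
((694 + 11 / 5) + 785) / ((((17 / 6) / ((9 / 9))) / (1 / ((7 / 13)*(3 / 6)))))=165048 / 85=1941.74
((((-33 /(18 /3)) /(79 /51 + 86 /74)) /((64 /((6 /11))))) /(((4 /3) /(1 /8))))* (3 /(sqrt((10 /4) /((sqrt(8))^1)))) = -0.01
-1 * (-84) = 84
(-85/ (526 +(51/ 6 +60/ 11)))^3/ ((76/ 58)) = -94818443500/ 31848812784341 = -0.00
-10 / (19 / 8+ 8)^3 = -0.01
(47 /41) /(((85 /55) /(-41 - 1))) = -21714 /697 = -31.15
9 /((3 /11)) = 33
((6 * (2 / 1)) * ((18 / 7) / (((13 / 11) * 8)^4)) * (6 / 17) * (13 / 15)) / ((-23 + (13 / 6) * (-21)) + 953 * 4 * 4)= 395307 / 5079774743680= 0.00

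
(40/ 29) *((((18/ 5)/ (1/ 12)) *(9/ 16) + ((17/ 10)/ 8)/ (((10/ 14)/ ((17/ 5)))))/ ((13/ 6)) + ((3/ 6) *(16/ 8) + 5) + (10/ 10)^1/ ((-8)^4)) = 24.39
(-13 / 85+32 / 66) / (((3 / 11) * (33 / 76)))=70756 / 25245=2.80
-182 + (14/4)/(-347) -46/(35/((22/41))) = -181964353/995890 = -182.72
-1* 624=-624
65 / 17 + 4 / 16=277 / 68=4.07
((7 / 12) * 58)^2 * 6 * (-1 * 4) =-27472.67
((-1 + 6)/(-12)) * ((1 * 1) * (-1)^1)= 5/12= 0.42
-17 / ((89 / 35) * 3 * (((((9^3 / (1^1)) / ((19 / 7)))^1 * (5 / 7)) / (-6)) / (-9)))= -4522 / 7209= -0.63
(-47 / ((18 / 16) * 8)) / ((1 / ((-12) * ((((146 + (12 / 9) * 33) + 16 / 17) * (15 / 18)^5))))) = 79459375 / 16524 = 4808.73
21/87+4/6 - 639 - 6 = -56036/87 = -644.09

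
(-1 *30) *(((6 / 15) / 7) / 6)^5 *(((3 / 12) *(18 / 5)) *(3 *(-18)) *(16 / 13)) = 96 / 682784375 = 0.00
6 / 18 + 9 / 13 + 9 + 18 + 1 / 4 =4411 / 156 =28.28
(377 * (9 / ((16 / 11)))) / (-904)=-2.58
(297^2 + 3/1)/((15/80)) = 470464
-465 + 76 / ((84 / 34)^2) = -199574 / 441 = -452.55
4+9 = 13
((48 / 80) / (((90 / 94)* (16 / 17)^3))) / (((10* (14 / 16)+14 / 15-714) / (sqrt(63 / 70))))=-0.00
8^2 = 64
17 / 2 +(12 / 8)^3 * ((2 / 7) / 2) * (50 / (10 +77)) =7127 / 812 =8.78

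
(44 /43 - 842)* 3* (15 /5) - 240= -335778 /43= -7808.79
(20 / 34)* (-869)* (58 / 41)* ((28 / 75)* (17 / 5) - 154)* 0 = 0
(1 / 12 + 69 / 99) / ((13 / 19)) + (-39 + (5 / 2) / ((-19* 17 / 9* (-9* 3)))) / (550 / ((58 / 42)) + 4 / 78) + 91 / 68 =297242363467 / 124851084072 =2.38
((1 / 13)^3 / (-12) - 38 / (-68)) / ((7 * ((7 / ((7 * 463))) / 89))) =10319922287 / 3137316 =3289.41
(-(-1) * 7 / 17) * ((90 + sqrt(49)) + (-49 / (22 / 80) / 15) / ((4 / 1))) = 21721 / 561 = 38.72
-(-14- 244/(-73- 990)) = 14638/1063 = 13.77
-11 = -11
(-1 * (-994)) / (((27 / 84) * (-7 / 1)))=-3976 / 9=-441.78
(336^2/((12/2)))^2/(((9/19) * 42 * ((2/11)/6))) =587259904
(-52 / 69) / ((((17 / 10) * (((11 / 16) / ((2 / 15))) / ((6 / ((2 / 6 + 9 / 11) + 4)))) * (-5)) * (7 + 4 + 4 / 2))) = 256 / 166175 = 0.00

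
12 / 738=2 / 123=0.02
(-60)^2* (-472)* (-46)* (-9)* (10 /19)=-7034688000 /19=-370246736.84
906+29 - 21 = 914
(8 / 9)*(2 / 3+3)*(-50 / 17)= -4400 / 459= -9.59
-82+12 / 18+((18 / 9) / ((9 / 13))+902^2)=7321730 / 9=813525.56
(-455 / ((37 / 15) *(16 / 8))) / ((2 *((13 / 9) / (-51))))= 1628.21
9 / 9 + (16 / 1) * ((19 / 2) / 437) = 31 / 23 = 1.35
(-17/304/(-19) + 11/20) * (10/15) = 0.37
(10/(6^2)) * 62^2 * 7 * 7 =470890/9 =52321.11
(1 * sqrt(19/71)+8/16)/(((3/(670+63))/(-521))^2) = 145842263449/18+145842263449 * sqrt(1349)/639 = 16485136539.42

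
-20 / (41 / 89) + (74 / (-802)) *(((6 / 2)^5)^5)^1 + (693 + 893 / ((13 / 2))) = -16709378498623948 / 213733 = -78178748712.76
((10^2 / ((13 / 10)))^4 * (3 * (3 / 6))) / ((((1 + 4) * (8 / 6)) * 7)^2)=33750000000 / 1399489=24115.95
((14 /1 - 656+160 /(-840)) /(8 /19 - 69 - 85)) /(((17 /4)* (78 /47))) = 0.59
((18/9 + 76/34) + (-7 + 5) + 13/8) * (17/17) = 525/136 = 3.86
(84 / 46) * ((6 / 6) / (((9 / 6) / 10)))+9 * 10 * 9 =18910 / 23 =822.17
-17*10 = -170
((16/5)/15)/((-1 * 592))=-1/2775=-0.00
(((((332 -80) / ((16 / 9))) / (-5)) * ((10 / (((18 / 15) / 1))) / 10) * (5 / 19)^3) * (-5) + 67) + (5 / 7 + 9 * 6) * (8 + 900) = 19109068051 / 384104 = 49749.72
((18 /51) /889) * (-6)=-36 /15113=-0.00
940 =940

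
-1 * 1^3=-1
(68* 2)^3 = 2515456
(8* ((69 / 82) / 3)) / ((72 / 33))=253 / 246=1.03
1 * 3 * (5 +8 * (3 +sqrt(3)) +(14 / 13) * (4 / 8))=24 * sqrt(3) +1152 / 13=130.18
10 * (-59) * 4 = -2360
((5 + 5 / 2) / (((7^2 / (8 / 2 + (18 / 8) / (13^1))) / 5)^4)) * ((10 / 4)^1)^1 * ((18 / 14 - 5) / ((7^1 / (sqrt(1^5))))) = -43290046875 / 132339124736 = -0.33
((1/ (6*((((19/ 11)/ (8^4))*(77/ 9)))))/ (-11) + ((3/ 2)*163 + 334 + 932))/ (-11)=-4407435/ 32186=-136.94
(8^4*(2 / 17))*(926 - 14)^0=8192 / 17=481.88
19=19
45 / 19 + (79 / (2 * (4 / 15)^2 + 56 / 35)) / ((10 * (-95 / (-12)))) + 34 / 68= 12815 / 3724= 3.44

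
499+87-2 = 584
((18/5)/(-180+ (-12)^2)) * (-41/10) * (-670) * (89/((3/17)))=-4156211/30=-138540.37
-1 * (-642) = 642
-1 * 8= -8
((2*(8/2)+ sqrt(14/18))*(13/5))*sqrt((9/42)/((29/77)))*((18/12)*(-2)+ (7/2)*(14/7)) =26*sqrt(1914)*(sqrt(7)+ 24)/435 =69.68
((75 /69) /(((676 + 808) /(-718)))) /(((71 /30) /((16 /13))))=-2154000 /7875959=-0.27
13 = 13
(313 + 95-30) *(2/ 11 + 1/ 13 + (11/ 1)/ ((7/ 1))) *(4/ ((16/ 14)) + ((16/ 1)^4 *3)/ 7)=19452459960/ 1001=19433026.93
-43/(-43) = 1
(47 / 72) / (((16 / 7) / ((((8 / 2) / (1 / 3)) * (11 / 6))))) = 3619 / 576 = 6.28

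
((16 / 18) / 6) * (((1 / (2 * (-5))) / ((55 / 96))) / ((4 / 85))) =-272 / 495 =-0.55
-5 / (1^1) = -5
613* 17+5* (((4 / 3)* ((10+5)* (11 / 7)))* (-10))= 61947 / 7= 8849.57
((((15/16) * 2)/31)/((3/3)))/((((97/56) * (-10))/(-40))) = 420/3007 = 0.14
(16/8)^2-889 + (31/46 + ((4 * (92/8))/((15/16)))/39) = -23763359/26910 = -883.07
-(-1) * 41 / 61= 41 / 61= 0.67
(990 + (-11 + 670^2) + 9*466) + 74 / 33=14984483 / 33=454075.24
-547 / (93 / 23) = -12581 / 93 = -135.28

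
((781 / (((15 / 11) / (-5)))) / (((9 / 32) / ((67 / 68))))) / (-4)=1151194 / 459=2508.05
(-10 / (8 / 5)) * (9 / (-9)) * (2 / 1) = 25 / 2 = 12.50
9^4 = 6561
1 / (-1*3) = -1 / 3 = -0.33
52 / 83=0.63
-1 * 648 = -648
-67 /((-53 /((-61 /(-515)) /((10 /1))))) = 4087 /272950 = 0.01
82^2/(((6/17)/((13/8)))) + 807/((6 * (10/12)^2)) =31152.10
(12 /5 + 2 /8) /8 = 0.33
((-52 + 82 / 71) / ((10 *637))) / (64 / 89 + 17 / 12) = -0.00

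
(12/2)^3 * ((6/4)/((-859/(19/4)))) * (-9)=13851/859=16.12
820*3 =2460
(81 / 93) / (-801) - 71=-195892 / 2759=-71.00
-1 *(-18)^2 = -324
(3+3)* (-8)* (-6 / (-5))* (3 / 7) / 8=-108 / 35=-3.09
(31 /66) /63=0.01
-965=-965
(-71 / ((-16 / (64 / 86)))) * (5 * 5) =3550 / 43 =82.56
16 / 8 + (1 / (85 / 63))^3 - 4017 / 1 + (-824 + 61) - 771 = -3407529578 / 614125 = -5548.59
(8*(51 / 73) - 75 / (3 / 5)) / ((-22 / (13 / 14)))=113321 / 22484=5.04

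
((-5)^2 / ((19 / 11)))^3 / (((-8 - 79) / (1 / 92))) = -20796875 / 54899436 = -0.38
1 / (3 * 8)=1 / 24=0.04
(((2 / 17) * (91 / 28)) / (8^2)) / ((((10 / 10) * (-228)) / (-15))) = 65 / 165376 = 0.00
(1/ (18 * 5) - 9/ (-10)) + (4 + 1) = 266/ 45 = 5.91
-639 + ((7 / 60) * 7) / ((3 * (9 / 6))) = -172481 / 270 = -638.82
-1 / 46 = -0.02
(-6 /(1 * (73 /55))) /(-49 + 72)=-330 /1679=-0.20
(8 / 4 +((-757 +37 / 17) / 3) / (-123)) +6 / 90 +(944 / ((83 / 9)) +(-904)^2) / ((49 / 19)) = 40427219837167 / 127561455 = 316923.48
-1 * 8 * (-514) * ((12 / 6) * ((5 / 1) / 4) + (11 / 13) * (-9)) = -273448 / 13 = -21034.46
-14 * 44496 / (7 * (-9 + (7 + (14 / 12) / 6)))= 49287.88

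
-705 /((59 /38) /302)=-8090580 /59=-137128.47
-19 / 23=-0.83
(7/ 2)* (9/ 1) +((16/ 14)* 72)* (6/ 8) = 93.21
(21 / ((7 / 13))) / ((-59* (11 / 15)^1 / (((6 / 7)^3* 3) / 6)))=-63180 / 222607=-0.28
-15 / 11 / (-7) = 15 / 77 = 0.19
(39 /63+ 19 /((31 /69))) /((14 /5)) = 69835 /4557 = 15.32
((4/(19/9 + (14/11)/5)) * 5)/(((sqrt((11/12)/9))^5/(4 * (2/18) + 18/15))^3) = 20577265940501102592 * sqrt(33)/114097386205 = 1036021921.46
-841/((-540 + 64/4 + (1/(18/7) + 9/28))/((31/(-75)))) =-2189964/3296725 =-0.66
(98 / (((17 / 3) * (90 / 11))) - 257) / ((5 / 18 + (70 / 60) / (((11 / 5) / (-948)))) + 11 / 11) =4289736 / 8439395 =0.51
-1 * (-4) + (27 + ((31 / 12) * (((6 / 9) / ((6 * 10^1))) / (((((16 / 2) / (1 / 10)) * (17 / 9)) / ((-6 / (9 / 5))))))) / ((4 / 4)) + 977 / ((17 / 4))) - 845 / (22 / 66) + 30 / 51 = -111312031 / 48960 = -2273.53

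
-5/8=-0.62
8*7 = 56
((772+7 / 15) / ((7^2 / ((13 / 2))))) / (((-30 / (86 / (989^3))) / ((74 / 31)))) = -5573347 / 7688838009825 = -0.00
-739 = -739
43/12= 3.58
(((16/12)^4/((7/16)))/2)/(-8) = -256/567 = -0.45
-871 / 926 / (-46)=871 / 42596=0.02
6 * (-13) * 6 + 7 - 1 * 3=-464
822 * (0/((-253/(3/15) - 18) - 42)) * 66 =0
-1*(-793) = 793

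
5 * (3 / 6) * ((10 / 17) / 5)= 5 / 17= 0.29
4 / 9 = 0.44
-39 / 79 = -0.49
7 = 7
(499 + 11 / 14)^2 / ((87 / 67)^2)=219772502401 / 1483524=148142.20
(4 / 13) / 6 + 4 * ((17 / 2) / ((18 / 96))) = 2358 / 13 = 181.38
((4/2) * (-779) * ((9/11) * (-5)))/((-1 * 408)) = -11685/748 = -15.62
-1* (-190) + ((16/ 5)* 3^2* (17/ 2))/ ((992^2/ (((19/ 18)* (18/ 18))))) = 233715523/ 1230080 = 190.00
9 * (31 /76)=279 /76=3.67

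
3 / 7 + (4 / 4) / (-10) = 23 / 70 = 0.33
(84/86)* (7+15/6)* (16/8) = 798/43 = 18.56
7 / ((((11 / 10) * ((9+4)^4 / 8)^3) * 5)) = 7168 / 256278936347291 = 0.00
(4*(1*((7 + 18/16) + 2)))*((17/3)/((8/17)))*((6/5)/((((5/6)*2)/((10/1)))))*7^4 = 168615027/20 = 8430751.35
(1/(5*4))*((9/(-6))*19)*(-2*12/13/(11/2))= 342/715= 0.48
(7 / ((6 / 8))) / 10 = 14 / 15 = 0.93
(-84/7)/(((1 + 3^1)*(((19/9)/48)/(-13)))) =16848/19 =886.74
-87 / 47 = -1.85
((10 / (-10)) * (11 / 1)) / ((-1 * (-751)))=-11 / 751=-0.01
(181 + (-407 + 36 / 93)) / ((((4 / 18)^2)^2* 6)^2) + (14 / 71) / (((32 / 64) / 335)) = -1187400144743 / 1126912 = -1053676.01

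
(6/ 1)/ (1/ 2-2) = -4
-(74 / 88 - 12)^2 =-241081 / 1936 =-124.53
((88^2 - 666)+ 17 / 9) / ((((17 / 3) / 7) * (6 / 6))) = 446033 / 51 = 8745.75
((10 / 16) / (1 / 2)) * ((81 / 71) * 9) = 12.83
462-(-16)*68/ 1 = 1550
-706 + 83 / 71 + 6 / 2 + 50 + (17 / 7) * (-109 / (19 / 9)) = -7339307 / 9443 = -777.22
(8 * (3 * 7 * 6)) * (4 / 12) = 336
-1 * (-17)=17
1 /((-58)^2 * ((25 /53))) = 53 /84100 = 0.00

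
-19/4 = -4.75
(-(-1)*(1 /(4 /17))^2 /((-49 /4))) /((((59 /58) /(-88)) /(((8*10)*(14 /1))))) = 59002240 /413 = 142862.57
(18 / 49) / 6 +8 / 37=503 / 1813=0.28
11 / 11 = 1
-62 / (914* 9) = -31 / 4113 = -0.01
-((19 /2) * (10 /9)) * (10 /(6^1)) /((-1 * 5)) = 95 /27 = 3.52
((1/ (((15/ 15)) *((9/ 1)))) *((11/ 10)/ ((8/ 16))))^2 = 121/ 2025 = 0.06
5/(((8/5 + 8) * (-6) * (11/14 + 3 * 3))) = -175/19728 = -0.01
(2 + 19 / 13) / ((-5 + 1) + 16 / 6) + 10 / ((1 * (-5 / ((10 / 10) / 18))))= -1267 / 468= -2.71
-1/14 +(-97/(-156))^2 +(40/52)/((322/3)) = 1263065/3918096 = 0.32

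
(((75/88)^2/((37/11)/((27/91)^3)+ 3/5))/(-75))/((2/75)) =-553584375/197204724992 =-0.00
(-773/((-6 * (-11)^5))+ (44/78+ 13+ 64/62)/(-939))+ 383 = 140044337891231/365666617602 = 382.98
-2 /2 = -1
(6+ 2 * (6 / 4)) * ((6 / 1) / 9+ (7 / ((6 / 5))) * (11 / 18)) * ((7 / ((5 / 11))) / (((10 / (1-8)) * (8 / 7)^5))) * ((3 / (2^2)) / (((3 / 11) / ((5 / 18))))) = -45539457271 / 283115520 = -160.85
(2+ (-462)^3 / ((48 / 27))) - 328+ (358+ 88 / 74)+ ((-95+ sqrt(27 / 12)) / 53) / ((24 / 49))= -5221160609215 / 94128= -55468729.91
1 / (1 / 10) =10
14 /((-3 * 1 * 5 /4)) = -56 /15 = -3.73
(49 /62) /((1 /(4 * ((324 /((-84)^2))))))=9 /62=0.15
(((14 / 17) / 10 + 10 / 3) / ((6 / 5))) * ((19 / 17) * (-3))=-16549 / 1734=-9.54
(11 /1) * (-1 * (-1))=11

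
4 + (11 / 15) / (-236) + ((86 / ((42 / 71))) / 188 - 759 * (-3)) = 664371619 / 291165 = 2281.77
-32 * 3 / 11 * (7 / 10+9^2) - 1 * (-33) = -37401 / 55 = -680.02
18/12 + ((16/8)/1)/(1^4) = 7/2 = 3.50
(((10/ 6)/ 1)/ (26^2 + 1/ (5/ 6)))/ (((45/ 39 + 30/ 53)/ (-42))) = -24115/ 401241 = -0.06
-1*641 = -641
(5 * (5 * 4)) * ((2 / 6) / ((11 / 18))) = 600 / 11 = 54.55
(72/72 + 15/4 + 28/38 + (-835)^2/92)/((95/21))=139197093/83030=1676.47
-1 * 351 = -351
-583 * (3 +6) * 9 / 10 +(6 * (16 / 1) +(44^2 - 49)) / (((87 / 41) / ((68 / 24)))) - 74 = -934598 / 435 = -2148.50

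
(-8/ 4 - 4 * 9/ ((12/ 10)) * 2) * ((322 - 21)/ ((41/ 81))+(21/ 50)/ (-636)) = -8011587703/ 217300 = -36868.79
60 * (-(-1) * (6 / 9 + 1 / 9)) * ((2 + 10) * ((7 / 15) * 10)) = 7840 / 3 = 2613.33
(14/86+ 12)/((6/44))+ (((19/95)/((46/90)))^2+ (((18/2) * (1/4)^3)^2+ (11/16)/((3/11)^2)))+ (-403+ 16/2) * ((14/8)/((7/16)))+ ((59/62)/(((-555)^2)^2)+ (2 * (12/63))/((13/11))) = -36934656612929574108024761/24937854931327403520000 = -1481.07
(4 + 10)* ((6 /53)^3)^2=653184 /22164361129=0.00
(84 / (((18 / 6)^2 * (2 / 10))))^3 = 2744000 / 27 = 101629.63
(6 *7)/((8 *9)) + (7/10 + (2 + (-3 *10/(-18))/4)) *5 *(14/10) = 112/5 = 22.40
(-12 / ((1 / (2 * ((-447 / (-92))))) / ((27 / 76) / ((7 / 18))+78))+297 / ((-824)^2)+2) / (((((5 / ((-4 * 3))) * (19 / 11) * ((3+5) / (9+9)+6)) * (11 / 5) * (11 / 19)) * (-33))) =-171974643218685 / 3644074716128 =-47.19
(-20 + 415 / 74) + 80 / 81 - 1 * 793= -4833587 / 5994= -806.40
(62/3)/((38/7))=217/57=3.81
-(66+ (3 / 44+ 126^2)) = -15942.07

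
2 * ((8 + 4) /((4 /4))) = 24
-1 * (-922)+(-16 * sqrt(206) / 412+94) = 1016- 4 * sqrt(206) / 103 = 1015.44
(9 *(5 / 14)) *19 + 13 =1037 / 14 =74.07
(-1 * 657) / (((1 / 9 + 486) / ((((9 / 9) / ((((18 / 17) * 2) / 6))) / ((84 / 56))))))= -11169 / 4375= -2.55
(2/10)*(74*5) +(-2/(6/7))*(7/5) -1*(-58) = 1931/15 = 128.73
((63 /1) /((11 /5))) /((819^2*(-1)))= -0.00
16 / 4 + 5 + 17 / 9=98 / 9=10.89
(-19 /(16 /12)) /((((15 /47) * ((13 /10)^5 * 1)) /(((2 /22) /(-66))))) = 2232500 /134779359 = 0.02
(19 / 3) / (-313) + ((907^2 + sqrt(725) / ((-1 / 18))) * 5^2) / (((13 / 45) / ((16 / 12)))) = 1158701116253 / 12207 - 135000 * sqrt(29) / 13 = 94865115.58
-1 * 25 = -25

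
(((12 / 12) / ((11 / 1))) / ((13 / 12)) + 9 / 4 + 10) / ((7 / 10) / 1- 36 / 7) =-246925 / 88946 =-2.78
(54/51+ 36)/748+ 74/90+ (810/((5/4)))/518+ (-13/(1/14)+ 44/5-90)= -19346475689/74102490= -261.08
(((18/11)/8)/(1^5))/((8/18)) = 81/176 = 0.46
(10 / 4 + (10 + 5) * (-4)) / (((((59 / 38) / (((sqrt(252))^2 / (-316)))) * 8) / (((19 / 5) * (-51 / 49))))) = -3811077 / 261016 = -14.60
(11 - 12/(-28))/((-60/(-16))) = 64/21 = 3.05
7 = 7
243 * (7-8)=-243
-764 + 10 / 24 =-9163 / 12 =-763.58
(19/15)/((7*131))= 19/13755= 0.00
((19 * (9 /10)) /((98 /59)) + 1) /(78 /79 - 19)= -874451 /1394540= -0.63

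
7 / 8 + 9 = 9.88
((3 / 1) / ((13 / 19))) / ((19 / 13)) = 3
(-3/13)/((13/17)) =-51/169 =-0.30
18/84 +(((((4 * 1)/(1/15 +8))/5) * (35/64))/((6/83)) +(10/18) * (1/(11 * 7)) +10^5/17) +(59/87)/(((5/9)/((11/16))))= 3538160948209/601302240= 5884.16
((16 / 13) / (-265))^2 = 256 / 11868025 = 0.00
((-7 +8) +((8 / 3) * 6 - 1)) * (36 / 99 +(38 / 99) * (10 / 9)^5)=94812224 / 5845851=16.22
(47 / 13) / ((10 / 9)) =423 / 130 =3.25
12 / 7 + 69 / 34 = 891 / 238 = 3.74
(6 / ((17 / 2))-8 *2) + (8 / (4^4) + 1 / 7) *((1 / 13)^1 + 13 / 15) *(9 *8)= -2062 / 595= -3.47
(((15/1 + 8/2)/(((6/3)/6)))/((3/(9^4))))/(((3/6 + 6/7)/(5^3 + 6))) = 12032874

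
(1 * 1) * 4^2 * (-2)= -32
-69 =-69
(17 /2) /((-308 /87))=-1479 /616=-2.40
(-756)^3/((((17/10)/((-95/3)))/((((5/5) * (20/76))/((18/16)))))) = 32006016000/17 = 1882706823.53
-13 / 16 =-0.81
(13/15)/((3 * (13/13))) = 13/45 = 0.29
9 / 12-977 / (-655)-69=-174907 / 2620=-66.76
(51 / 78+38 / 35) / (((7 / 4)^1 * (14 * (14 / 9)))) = 14247 / 312130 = 0.05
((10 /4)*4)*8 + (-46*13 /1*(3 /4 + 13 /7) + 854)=-625.07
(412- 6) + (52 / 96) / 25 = 243613 / 600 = 406.02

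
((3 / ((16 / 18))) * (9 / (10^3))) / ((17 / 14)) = 1701 / 68000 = 0.03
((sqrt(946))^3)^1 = 946 * sqrt(946) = 29096.23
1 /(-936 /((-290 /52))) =0.01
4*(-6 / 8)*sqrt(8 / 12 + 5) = -sqrt(51) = -7.14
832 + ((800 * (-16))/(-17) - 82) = 25550/17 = 1502.94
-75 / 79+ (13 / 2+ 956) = 151925 / 158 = 961.55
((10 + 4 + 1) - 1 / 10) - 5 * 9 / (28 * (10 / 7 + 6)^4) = 2178784393 / 146232320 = 14.90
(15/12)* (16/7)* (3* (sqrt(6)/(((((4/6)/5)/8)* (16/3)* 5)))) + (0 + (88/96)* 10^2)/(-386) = -275/1158 + 135* sqrt(6)/7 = 47.00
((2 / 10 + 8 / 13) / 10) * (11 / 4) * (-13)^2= 7579 / 200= 37.90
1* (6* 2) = 12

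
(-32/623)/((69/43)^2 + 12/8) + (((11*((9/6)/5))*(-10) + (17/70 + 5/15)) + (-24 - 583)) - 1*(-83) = -52238178263/93879870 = -556.44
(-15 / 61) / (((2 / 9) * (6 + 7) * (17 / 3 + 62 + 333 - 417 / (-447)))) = -12069 / 56942158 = -0.00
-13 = -13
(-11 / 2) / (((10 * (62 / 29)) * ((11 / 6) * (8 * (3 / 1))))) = -29 / 4960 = -0.01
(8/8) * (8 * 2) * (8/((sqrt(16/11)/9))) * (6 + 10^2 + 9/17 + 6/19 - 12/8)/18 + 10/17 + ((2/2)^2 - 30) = -483/17 + 544424 * sqrt(11)/323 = 5561.84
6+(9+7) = 22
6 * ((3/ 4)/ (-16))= -9/ 32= -0.28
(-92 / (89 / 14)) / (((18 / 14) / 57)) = -171304 / 267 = -641.59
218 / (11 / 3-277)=-327 / 410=-0.80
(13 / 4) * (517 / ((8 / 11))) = 73931 / 32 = 2310.34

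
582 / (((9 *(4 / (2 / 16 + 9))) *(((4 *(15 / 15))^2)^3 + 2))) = 7081 / 196704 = 0.04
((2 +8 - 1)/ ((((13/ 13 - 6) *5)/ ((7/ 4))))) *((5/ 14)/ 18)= -1/ 80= -0.01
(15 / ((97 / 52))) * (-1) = -780 / 97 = -8.04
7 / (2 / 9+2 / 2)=63 / 11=5.73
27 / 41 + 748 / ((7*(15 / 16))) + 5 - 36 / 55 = 5634532 / 47355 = 118.98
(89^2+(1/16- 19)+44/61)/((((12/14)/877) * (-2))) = -15783608421/3904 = -4042932.48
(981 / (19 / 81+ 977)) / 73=79461 / 5778388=0.01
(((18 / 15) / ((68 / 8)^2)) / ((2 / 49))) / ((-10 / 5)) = -294 / 1445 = -0.20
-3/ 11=-0.27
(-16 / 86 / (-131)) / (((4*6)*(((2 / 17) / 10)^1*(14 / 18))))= 255 / 39431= 0.01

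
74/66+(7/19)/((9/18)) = 1165/627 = 1.86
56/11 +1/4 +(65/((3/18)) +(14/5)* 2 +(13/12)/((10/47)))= 535963/1320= 406.03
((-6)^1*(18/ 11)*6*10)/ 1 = -6480/ 11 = -589.09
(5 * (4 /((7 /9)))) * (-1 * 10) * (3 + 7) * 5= -90000 /7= -12857.14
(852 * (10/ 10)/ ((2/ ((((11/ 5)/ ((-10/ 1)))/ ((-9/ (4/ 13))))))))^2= 9759376/ 950625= 10.27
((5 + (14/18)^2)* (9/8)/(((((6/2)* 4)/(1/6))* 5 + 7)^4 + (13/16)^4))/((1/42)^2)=0.00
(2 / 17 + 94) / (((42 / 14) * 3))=1600 / 153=10.46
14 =14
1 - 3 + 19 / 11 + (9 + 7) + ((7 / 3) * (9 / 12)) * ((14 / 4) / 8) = 11611 / 704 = 16.49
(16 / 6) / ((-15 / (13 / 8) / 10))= -26 / 9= -2.89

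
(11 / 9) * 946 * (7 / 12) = 36421 / 54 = 674.46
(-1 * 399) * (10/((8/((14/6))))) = -4655/4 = -1163.75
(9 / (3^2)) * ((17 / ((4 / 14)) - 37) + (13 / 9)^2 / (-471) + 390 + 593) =76721323 / 76302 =1005.50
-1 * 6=-6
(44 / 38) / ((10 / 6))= 66 / 95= 0.69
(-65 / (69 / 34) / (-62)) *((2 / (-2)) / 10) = -221 / 4278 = -0.05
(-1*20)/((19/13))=-260/19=-13.68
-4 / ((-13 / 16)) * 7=448 / 13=34.46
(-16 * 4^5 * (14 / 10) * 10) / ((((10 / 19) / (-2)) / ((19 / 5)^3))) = 29892509696 / 625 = 47828015.51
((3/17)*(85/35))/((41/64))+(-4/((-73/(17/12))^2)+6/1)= 6.67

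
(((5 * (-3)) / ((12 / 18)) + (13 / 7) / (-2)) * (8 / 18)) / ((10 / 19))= -6232 / 315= -19.78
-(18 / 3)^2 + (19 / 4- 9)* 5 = -229 / 4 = -57.25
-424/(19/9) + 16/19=-200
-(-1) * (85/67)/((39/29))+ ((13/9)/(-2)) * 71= -789143/15678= -50.33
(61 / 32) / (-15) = -61 / 480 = -0.13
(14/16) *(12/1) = 21/2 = 10.50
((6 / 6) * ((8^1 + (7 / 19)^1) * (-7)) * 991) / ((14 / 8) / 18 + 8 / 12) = -79414776 / 1045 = -75995.00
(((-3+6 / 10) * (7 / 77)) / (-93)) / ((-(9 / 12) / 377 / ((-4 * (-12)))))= -96512 / 1705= -56.61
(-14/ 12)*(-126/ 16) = 147/ 16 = 9.19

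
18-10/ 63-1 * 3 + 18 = 2069/ 63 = 32.84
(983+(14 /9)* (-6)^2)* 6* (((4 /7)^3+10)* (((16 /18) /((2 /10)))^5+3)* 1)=744764658262204 /6751269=110314765.75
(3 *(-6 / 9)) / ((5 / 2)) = -4 / 5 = -0.80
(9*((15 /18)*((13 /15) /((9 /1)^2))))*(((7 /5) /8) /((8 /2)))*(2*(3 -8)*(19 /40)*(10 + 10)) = -1729 /5184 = -0.33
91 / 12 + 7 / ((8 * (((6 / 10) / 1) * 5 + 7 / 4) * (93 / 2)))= 53627 / 7068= 7.59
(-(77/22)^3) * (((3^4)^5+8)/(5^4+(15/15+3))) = -1195967052287/5032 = -237672307.69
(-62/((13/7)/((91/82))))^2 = 2307361/1681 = 1372.61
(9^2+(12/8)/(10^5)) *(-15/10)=-48600009/400000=-121.50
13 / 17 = 0.76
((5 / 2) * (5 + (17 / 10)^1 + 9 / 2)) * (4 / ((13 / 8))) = 896 / 13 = 68.92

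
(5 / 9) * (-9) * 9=-45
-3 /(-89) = 3 /89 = 0.03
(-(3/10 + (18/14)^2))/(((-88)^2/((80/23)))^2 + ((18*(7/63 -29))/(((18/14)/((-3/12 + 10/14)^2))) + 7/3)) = -43065/109296825043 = -0.00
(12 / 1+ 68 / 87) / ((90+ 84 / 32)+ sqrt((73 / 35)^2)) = 0.13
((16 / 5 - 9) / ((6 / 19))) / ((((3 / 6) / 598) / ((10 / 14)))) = -329498 / 21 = -15690.38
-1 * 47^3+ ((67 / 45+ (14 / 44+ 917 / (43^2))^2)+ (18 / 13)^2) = -1306456505284313363 / 12583991096820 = -103818.93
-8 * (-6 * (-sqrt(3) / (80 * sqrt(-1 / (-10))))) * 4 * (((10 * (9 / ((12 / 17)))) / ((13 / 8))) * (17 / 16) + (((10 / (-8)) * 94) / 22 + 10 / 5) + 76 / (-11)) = -11406 * sqrt(30) / 65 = -961.13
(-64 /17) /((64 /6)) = -6 /17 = -0.35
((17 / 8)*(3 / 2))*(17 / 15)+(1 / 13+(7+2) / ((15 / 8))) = 8829 / 1040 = 8.49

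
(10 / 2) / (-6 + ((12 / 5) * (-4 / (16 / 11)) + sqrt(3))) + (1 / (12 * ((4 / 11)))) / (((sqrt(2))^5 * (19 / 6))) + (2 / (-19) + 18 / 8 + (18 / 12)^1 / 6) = -125 * sqrt(3) / 3894 + 11 * sqrt(2) / 1216 + 24542 / 12331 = 1.95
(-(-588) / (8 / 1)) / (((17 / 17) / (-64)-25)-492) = -672 / 4727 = -0.14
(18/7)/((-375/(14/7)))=-12/875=-0.01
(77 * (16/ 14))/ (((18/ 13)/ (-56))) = -32032/ 9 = -3559.11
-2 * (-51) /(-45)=-34 /15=-2.27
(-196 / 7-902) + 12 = -918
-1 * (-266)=266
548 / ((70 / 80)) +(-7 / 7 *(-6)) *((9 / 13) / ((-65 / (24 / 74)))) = 626.26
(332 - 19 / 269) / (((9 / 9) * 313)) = 89289 / 84197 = 1.06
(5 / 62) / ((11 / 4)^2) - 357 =-1339067 / 3751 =-356.99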